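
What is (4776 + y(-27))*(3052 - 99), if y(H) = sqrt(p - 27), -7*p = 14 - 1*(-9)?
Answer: 14103528 + 5906*I*sqrt(371)/7 ≈ 1.4104e+7 + 16251.0*I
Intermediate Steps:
p = -23/7 (p = -(14 - 1*(-9))/7 = -(14 + 9)/7 = -1/7*23 = -23/7 ≈ -3.2857)
y(H) = 2*I*sqrt(371)/7 (y(H) = sqrt(-23/7 - 27) = sqrt(-212/7) = 2*I*sqrt(371)/7)
(4776 + y(-27))*(3052 - 99) = (4776 + 2*I*sqrt(371)/7)*(3052 - 99) = (4776 + 2*I*sqrt(371)/7)*2953 = 14103528 + 5906*I*sqrt(371)/7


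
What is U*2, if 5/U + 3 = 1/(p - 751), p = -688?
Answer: -7195/2159 ≈ -3.3326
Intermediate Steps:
U = -7195/4318 (U = 5/(-3 + 1/(-688 - 751)) = 5/(-3 + 1/(-1439)) = 5/(-3 - 1/1439) = 5/(-4318/1439) = 5*(-1439/4318) = -7195/4318 ≈ -1.6663)
U*2 = -7195/4318*2 = -7195/2159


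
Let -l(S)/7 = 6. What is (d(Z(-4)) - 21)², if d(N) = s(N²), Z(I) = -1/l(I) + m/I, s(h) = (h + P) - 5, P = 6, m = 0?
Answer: 1244607841/3111696 ≈ 399.98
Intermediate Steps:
l(S) = -42 (l(S) = -7*6 = -42)
s(h) = 1 + h (s(h) = (h + 6) - 5 = (6 + h) - 5 = 1 + h)
Z(I) = 1/42 (Z(I) = -1/(-42) + 0/I = -1*(-1/42) + 0 = 1/42 + 0 = 1/42)
d(N) = 1 + N²
(d(Z(-4)) - 21)² = ((1 + (1/42)²) - 21)² = ((1 + 1/1764) - 21)² = (1765/1764 - 21)² = (-35279/1764)² = 1244607841/3111696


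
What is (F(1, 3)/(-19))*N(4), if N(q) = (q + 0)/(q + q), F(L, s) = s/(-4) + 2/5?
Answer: 7/760 ≈ 0.0092105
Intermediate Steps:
F(L, s) = ⅖ - s/4 (F(L, s) = s*(-¼) + 2*(⅕) = -s/4 + ⅖ = ⅖ - s/4)
N(q) = ½ (N(q) = q/((2*q)) = q*(1/(2*q)) = ½)
(F(1, 3)/(-19))*N(4) = ((⅖ - ¼*3)/(-19))*(½) = ((⅖ - ¾)*(-1/19))*(½) = -7/20*(-1/19)*(½) = (7/380)*(½) = 7/760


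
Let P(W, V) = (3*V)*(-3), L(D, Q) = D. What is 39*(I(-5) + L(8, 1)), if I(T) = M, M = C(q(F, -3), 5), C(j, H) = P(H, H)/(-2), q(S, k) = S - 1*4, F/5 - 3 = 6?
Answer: 2379/2 ≈ 1189.5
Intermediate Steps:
F = 45 (F = 15 + 5*6 = 15 + 30 = 45)
q(S, k) = -4 + S (q(S, k) = S - 4 = -4 + S)
P(W, V) = -9*V
C(j, H) = 9*H/2 (C(j, H) = -9*H/(-2) = -9*H*(-½) = 9*H/2)
M = 45/2 (M = (9/2)*5 = 45/2 ≈ 22.500)
I(T) = 45/2
39*(I(-5) + L(8, 1)) = 39*(45/2 + 8) = 39*(61/2) = 2379/2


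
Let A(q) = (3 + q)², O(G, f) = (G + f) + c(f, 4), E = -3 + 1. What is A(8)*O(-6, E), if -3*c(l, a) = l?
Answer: -2662/3 ≈ -887.33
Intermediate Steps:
c(l, a) = -l/3
E = -2
O(G, f) = G + 2*f/3 (O(G, f) = (G + f) - f/3 = G + 2*f/3)
A(8)*O(-6, E) = (3 + 8)²*(-6 + (⅔)*(-2)) = 11²*(-6 - 4/3) = 121*(-22/3) = -2662/3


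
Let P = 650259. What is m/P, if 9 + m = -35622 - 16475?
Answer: -52106/650259 ≈ -0.080131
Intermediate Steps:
m = -52106 (m = -9 + (-35622 - 16475) = -9 - 52097 = -52106)
m/P = -52106/650259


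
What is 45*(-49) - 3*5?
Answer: -2220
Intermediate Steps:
45*(-49) - 3*5 = -2205 - 15 = -2220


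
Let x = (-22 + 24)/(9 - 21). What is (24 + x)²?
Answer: 20449/36 ≈ 568.03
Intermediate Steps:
x = -⅙ (x = 2/(-12) = 2*(-1/12) = -⅙ ≈ -0.16667)
(24 + x)² = (24 - ⅙)² = (143/6)² = 20449/36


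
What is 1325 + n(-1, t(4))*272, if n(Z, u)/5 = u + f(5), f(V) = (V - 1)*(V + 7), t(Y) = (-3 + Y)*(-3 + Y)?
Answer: 67965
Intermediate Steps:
t(Y) = (-3 + Y)²
f(V) = (-1 + V)*(7 + V)
n(Z, u) = 240 + 5*u (n(Z, u) = 5*(u + (-7 + 5² + 6*5)) = 5*(u + (-7 + 25 + 30)) = 5*(u + 48) = 5*(48 + u) = 240 + 5*u)
1325 + n(-1, t(4))*272 = 1325 + (240 + 5*(-3 + 4)²)*272 = 1325 + (240 + 5*1²)*272 = 1325 + (240 + 5*1)*272 = 1325 + (240 + 5)*272 = 1325 + 245*272 = 1325 + 66640 = 67965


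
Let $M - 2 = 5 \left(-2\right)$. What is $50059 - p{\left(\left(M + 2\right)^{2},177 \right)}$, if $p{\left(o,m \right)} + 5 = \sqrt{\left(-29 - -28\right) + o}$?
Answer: $50064 - \sqrt{35} \approx 50058.0$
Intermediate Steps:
$M = -8$ ($M = 2 + 5 \left(-2\right) = 2 - 10 = -8$)
$p{\left(o,m \right)} = -5 + \sqrt{-1 + o}$ ($p{\left(o,m \right)} = -5 + \sqrt{\left(-29 - -28\right) + o} = -5 + \sqrt{\left(-29 + 28\right) + o} = -5 + \sqrt{-1 + o}$)
$50059 - p{\left(\left(M + 2\right)^{2},177 \right)} = 50059 - \left(-5 + \sqrt{-1 + \left(-8 + 2\right)^{2}}\right) = 50059 - \left(-5 + \sqrt{-1 + \left(-6\right)^{2}}\right) = 50059 - \left(-5 + \sqrt{-1 + 36}\right) = 50059 - \left(-5 + \sqrt{35}\right) = 50059 + \left(5 - \sqrt{35}\right) = 50064 - \sqrt{35}$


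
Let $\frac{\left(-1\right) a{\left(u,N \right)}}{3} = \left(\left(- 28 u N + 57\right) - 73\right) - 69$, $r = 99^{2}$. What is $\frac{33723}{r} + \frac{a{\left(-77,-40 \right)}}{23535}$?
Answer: $\frac{2742292}{189849} \approx 14.445$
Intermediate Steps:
$r = 9801$
$a{\left(u,N \right)} = 255 + 84 N u$ ($a{\left(u,N \right)} = - 3 \left(\left(\left(- 28 u N + 57\right) - 73\right) - 69\right) = - 3 \left(\left(\left(- 28 N u + 57\right) - 73\right) - 69\right) = - 3 \left(\left(\left(57 - 28 N u\right) - 73\right) - 69\right) = - 3 \left(\left(-16 - 28 N u\right) - 69\right) = - 3 \left(-85 - 28 N u\right) = 255 + 84 N u$)
$\frac{33723}{r} + \frac{a{\left(-77,-40 \right)}}{23535} = \frac{33723}{9801} + \frac{255 + 84 \left(-40\right) \left(-77\right)}{23535} = 33723 \cdot \frac{1}{9801} + \left(255 + 258720\right) \frac{1}{23535} = \frac{1249}{363} + 258975 \cdot \frac{1}{23535} = \frac{1249}{363} + \frac{5755}{523} = \frac{2742292}{189849}$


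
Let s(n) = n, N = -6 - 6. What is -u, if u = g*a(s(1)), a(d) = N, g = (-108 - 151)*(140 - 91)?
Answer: -152292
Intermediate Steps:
N = -12
g = -12691 (g = -259*49 = -12691)
a(d) = -12
u = 152292 (u = -12691*(-12) = 152292)
-u = -1*152292 = -152292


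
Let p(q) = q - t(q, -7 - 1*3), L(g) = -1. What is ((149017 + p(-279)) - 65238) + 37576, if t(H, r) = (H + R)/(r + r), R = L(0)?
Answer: 121062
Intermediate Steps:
R = -1
t(H, r) = (-1 + H)/(2*r) (t(H, r) = (H - 1)/(r + r) = (-1 + H)/((2*r)) = (-1 + H)*(1/(2*r)) = (-1 + H)/(2*r))
p(q) = -1/20 + 21*q/20 (p(q) = q - (-1 + q)/(2*(-7 - 1*3)) = q - (-1 + q)/(2*(-7 - 3)) = q - (-1 + q)/(2*(-10)) = q - (-1)*(-1 + q)/(2*10) = q - (1/20 - q/20) = q + (-1/20 + q/20) = -1/20 + 21*q/20)
((149017 + p(-279)) - 65238) + 37576 = ((149017 + (-1/20 + (21/20)*(-279))) - 65238) + 37576 = ((149017 + (-1/20 - 5859/20)) - 65238) + 37576 = ((149017 - 293) - 65238) + 37576 = (148724 - 65238) + 37576 = 83486 + 37576 = 121062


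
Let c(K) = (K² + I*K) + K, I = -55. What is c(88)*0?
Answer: 0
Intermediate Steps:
c(K) = K² - 54*K (c(K) = (K² - 55*K) + K = K² - 54*K)
c(88)*0 = (88*(-54 + 88))*0 = (88*34)*0 = 2992*0 = 0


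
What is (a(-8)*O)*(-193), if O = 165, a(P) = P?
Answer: 254760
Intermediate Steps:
(a(-8)*O)*(-193) = -8*165*(-193) = -1320*(-193) = 254760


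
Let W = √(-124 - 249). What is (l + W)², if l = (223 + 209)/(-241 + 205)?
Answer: (12 - I*√373)² ≈ -229.0 - 463.52*I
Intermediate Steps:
W = I*√373 (W = √(-373) = I*√373 ≈ 19.313*I)
l = -12 (l = 432/(-36) = 432*(-1/36) = -12)
(l + W)² = (-12 + I*√373)²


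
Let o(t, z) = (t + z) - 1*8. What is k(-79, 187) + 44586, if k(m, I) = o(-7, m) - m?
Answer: 44571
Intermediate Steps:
o(t, z) = -8 + t + z (o(t, z) = (t + z) - 8 = -8 + t + z)
k(m, I) = -15 (k(m, I) = (-8 - 7 + m) - m = (-15 + m) - m = -15)
k(-79, 187) + 44586 = -15 + 44586 = 44571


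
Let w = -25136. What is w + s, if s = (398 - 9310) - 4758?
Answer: -38806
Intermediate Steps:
s = -13670 (s = -8912 - 4758 = -13670)
w + s = -25136 - 13670 = -38806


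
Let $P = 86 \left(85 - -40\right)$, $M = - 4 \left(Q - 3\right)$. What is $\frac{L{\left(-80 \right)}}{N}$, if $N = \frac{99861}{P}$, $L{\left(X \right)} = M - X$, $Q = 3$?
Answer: $\frac{860000}{99861} \approx 8.612$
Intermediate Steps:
$M = 0$ ($M = - 4 \left(3 - 3\right) = \left(-4\right) 0 = 0$)
$P = 10750$ ($P = 86 \left(85 + 40\right) = 86 \cdot 125 = 10750$)
$L{\left(X \right)} = - X$ ($L{\left(X \right)} = 0 - X = - X$)
$N = \frac{99861}{10750} \approx 9.2894$
$\frac{L{\left(-80 \right)}}{N} = \frac{\left(-1\right) \left(-80\right)}{\frac{99861}{10750}} = 80 \cdot \frac{10750}{99861} = \frac{860000}{99861}$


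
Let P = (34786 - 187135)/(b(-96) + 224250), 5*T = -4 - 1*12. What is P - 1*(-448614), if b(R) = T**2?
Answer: 2515153273959/5606506 ≈ 4.4861e+5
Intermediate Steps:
T = -16/5 (T = (-4 - 1*12)/5 = (-4 - 12)/5 = (1/5)*(-16) = -16/5 ≈ -3.2000)
b(R) = 256/25 (b(R) = (-16/5)**2 = 256/25)
P = -3808725/5606506 (P = (34786 - 187135)/(256/25 + 224250) = -152349/5606506/25 = -152349*25/5606506 = -3808725/5606506 ≈ -0.67934)
P - 1*(-448614) = -3808725/5606506 - 1*(-448614) = -3808725/5606506 + 448614 = 2515153273959/5606506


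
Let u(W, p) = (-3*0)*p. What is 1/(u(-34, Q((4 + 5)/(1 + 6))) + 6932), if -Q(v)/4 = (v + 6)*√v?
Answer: 1/6932 ≈ 0.00014426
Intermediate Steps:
Q(v) = -4*√v*(6 + v) (Q(v) = -4*(v + 6)*√v = -4*(6 + v)*√v = -4*√v*(6 + v))
u(W, p) = 0 (u(W, p) = 0*p = 0)
1/(u(-34, Q((4 + 5)/(1 + 6))) + 6932) = 1/(0 + 6932) = 1/6932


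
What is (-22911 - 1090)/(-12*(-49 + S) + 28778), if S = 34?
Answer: -24001/28958 ≈ -0.82882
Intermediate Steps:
(-22911 - 1090)/(-12*(-49 + S) + 28778) = (-22911 - 1090)/(-12*(-49 + 34) + 28778) = -24001/(-12*(-15) + 28778) = -24001/(180 + 28778) = -24001/28958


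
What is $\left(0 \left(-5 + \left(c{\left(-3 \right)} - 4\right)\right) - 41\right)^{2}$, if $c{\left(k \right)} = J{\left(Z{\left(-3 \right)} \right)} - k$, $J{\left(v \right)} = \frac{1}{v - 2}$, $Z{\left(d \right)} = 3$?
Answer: $1681$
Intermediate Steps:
$J{\left(v \right)} = \frac{1}{-2 + v}$
$c{\left(k \right)} = 1 - k$ ($c{\left(k \right)} = \frac{1}{-2 + 3} - k = 1^{-1} - k = 1 - k$)
$\left(0 \left(-5 + \left(c{\left(-3 \right)} - 4\right)\right) - 41\right)^{2} = \left(0 \left(-5 + \left(\left(1 - -3\right) - 4\right)\right) - 41\right)^{2} = \left(0 \left(-5 + \left(\left(1 + 3\right) - 4\right)\right) - 41\right)^{2} = \left(0 \left(-5 + \left(4 - 4\right)\right) - 41\right)^{2} = \left(0 \left(-5 + 0\right) - 41\right)^{2} = \left(0 \left(-5\right) - 41\right)^{2} = \left(0 - 41\right)^{2} = \left(-41\right)^{2} = 1681$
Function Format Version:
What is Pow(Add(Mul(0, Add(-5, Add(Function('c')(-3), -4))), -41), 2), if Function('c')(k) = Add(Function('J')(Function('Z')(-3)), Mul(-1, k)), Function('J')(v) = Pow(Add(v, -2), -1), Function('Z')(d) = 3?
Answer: 1681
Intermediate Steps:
Function('J')(v) = Pow(Add(-2, v), -1)
Function('c')(k) = Add(1, Mul(-1, k)) (Function('c')(k) = Add(Pow(Add(-2, 3), -1), Mul(-1, k)) = Add(Pow(1, -1), Mul(-1, k)) = Add(1, Mul(-1, k)))
Pow(Add(Mul(0, Add(-5, Add(Function('c')(-3), -4))), -41), 2) = Pow(Add(Mul(0, Add(-5, Add(Add(1, Mul(-1, -3)), -4))), -41), 2) = Pow(Add(Mul(0, Add(-5, Add(Add(1, 3), -4))), -41), 2) = Pow(Add(Mul(0, Add(-5, Add(4, -4))), -41), 2) = Pow(Add(Mul(0, Add(-5, 0)), -41), 2) = Pow(Add(Mul(0, -5), -41), 2) = Pow(Add(0, -41), 2) = Pow(-41, 2) = 1681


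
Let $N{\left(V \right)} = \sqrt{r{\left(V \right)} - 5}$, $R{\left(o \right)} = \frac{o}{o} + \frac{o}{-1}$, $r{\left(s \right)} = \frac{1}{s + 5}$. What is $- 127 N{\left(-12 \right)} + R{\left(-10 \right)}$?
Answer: $11 - \frac{762 i \sqrt{7}}{7} \approx 11.0 - 288.01 i$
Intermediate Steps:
$r{\left(s \right)} = \frac{1}{5 + s}$
$R{\left(o \right)} = 1 - o$ ($R{\left(o \right)} = 1 + o \left(-1\right) = 1 - o$)
$N{\left(V \right)} = \sqrt{-5 + \frac{1}{5 + V}}$ ($N{\left(V \right)} = \sqrt{\frac{1}{5 + V} - 5} = \sqrt{-5 + \frac{1}{5 + V}}$)
$- 127 N{\left(-12 \right)} + R{\left(-10 \right)} = - 127 \sqrt{\frac{-24 - -60}{5 - 12}} + \left(1 - -10\right) = - 127 \sqrt{\frac{-24 + 60}{-7}} + \left(1 + 10\right) = - 127 \sqrt{\left(- \frac{1}{7}\right) 36} + 11 = - 127 \sqrt{- \frac{36}{7}} + 11 = - 127 \frac{6 i \sqrt{7}}{7} + 11 = - \frac{762 i \sqrt{7}}{7} + 11 = 11 - \frac{762 i \sqrt{7}}{7}$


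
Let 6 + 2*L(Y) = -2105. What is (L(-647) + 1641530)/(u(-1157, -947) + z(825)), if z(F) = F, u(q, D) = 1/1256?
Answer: 121202116/60953 ≈ 1988.5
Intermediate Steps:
u(q, D) = 1/1256
L(Y) = -2111/2 (L(Y) = -3 + (½)*(-2105) = -3 - 2105/2 = -2111/2)
(L(-647) + 1641530)/(u(-1157, -947) + z(825)) = (-2111/2 + 1641530)/(1/1256 + 825) = 3280949/(2*(1036201/1256)) = (3280949/2)*(1256/1036201) = 121202116/60953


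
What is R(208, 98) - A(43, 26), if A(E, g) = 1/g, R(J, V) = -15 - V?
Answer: -2939/26 ≈ -113.04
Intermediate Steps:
R(208, 98) - A(43, 26) = (-15 - 1*98) - 1/26 = (-15 - 98) - 1*1/26 = -113 - 1/26 = -2939/26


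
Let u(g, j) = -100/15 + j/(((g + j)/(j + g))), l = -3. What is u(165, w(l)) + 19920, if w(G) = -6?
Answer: 59722/3 ≈ 19907.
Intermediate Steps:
u(g, j) = -20/3 + j (u(g, j) = -100*1/15 + j/(((g + j)/(g + j))) = -20/3 + j/1 = -20/3 + j*1 = -20/3 + j)
u(165, w(l)) + 19920 = (-20/3 - 6) + 19920 = -38/3 + 19920 = 59722/3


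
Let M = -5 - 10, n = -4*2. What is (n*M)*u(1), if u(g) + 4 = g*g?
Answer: -360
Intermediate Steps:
u(g) = -4 + g**2 (u(g) = -4 + g*g = -4 + g**2)
n = -8
M = -15
(n*M)*u(1) = (-8*(-15))*(-4 + 1**2) = 120*(-4 + 1) = 120*(-3) = -360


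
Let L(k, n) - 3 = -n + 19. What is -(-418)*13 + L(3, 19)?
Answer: 5437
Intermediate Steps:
L(k, n) = 22 - n (L(k, n) = 3 + (-n + 19) = 3 + (19 - n) = 22 - n)
-(-418)*13 + L(3, 19) = -(-418)*13 + (22 - 1*19) = -418*(-13) + (22 - 19) = 5434 + 3 = 5437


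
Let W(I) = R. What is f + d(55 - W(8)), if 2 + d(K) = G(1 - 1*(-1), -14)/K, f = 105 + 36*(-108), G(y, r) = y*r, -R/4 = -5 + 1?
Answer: -147643/39 ≈ -3785.7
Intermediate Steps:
R = 16 (R = -4*(-5 + 1) = -4*(-4) = 16)
G(y, r) = r*y
W(I) = 16
f = -3783 (f = 105 - 3888 = -3783)
d(K) = -2 - 28/K (d(K) = -2 + (-14*(1 - 1*(-1)))/K = -2 + (-14*(1 + 1))/K = -2 + (-14*2)/K = -2 - 28/K)
f + d(55 - W(8)) = -3783 + (-2 - 28/(55 - 1*16)) = -3783 + (-2 - 28/(55 - 16)) = -3783 + (-2 - 28/39) = -3783 - 106/39 = -147643/39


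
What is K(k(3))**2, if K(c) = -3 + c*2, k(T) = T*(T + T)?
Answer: 1089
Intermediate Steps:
k(T) = 2*T**2 (k(T) = T*(2*T) = 2*T**2)
K(c) = -3 + 2*c
K(k(3))**2 = (-3 + 2*(2*3**2))**2 = (-3 + 2*(2*9))**2 = (-3 + 2*18)**2 = (-3 + 36)**2 = 33**2 = 1089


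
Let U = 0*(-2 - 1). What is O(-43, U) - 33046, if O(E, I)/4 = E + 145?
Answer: -32638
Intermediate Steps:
U = 0 (U = 0*(-3) = 0)
O(E, I) = 580 + 4*E (O(E, I) = 4*(E + 145) = 4*(145 + E) = 580 + 4*E)
O(-43, U) - 33046 = (580 + 4*(-43)) - 33046 = (580 - 172) - 33046 = 408 - 33046 = -32638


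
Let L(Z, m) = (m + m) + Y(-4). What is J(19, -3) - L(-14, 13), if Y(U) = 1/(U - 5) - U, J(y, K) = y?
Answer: -98/9 ≈ -10.889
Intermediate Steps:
Y(U) = 1/(-5 + U) - U
L(Z, m) = 35/9 + 2*m (L(Z, m) = (m + m) + (1 - 1*(-4)**2 + 5*(-4))/(-5 - 4) = 2*m + (1 - 1*16 - 20)/(-9) = 2*m - (1 - 16 - 20)/9 = 2*m - 1/9*(-35) = 2*m + 35/9 = 35/9 + 2*m)
J(19, -3) - L(-14, 13) = 19 - (35/9 + 2*13) = 19 - (35/9 + 26) = 19 - 1*269/9 = 19 - 269/9 = -98/9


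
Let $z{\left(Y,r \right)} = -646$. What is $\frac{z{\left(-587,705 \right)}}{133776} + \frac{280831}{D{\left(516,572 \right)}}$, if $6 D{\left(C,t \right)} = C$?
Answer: $\frac{9392098075}{2876184} \approx 3265.5$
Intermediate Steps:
$D{\left(C,t \right)} = \frac{C}{6}$
$\frac{z{\left(-587,705 \right)}}{133776} + \frac{280831}{D{\left(516,572 \right)}} = - \frac{646}{133776} + \frac{280831}{\frac{1}{6} \cdot 516} = \left(-646\right) \frac{1}{133776} + \frac{280831}{86} = - \frac{323}{66888} + 280831 \cdot \frac{1}{86} = - \frac{323}{66888} + \frac{280831}{86} = \frac{9392098075}{2876184}$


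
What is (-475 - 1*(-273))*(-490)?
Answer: 98980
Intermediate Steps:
(-475 - 1*(-273))*(-490) = (-475 + 273)*(-490) = -202*(-490) = 98980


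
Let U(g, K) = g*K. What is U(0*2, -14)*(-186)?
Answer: 0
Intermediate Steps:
U(g, K) = K*g
U(0*2, -14)*(-186) = -0*2*(-186) = -14*0*(-186) = 0*(-186) = 0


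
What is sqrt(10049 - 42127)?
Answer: I*sqrt(32078) ≈ 179.1*I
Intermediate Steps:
sqrt(10049 - 42127) = sqrt(-32078) = I*sqrt(32078)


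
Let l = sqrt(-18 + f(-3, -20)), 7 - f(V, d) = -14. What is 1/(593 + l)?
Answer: 593/351646 - sqrt(3)/351646 ≈ 0.0016814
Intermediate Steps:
f(V, d) = 21 (f(V, d) = 7 - 1*(-14) = 7 + 14 = 21)
l = sqrt(3) (l = sqrt(-18 + 21) = sqrt(3) ≈ 1.7320)
1/(593 + l) = 1/(593 + sqrt(3))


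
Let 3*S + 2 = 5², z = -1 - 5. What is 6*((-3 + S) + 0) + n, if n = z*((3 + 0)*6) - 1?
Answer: -81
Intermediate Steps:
z = -6
S = 23/3 (S = -⅔ + (⅓)*5² = -⅔ + (⅓)*25 = -⅔ + 25/3 = 23/3 ≈ 7.6667)
n = -109 (n = -6*(3 + 0)*6 - 1 = -18*6 - 1 = -6*18 - 1 = -108 - 1 = -109)
6*((-3 + S) + 0) + n = 6*((-3 + 23/3) + 0) - 109 = 6*(14/3 + 0) - 109 = 6*(14/3) - 109 = 28 - 109 = -81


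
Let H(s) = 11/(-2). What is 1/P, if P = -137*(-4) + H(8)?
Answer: 2/1085 ≈ 0.0018433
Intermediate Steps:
H(s) = -11/2 (H(s) = 11*(-½) = -11/2)
P = 1085/2 (P = -137*(-4) - 11/2 = 548 - 11/2 = 1085/2 ≈ 542.50)
1/P = 1/(1085/2) = 2/1085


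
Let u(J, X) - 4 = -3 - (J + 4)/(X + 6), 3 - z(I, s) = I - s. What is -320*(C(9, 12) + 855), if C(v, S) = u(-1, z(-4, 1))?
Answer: -1916960/7 ≈ -2.7385e+5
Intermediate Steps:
z(I, s) = 3 + s - I (z(I, s) = 3 - (I - s) = 3 + (s - I) = 3 + s - I)
u(J, X) = 1 - (4 + J)/(6 + X) (u(J, X) = 4 + (-3 - (J + 4)/(X + 6)) = 4 + (-3 - (4 + J)/(6 + X)) = 1 - (4 + J)/(6 + X))
C(v, S) = 11/14 (C(v, S) = (2 + (3 + 1 - 1*(-4)) - 1*(-1))/(6 + (3 + 1 - 1*(-4))) = (2 + (3 + 1 + 4) + 1)/(6 + (3 + 1 + 4)) = (2 + 8 + 1)/(6 + 8) = 11/14)
-320*(C(9, 12) + 855) = -320*(11/14 + 855) = -320*11981/14 = -1916960/7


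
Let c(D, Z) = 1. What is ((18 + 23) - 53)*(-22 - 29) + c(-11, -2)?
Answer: 613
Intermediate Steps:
((18 + 23) - 53)*(-22 - 29) + c(-11, -2) = ((18 + 23) - 53)*(-22 - 29) + 1 = (41 - 53)*(-51) + 1 = -12*(-51) + 1 = 612 + 1 = 613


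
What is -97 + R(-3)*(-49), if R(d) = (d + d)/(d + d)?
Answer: -146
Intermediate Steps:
R(d) = 1 (R(d) = (2*d)/((2*d)) = (2*d)*(1/(2*d)) = 1)
-97 + R(-3)*(-49) = -97 + 1*(-49) = -97 - 49 = -146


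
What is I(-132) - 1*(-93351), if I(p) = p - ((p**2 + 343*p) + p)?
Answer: 121203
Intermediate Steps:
I(p) = -p**2 - 343*p (I(p) = p - (p**2 + 344*p) = p + (-p**2 - 344*p) = -p**2 - 343*p)
I(-132) - 1*(-93351) = -1*(-132)*(343 - 132) - 1*(-93351) = -1*(-132)*211 + 93351 = 27852 + 93351 = 121203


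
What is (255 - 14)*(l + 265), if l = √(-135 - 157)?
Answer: 63865 + 482*I*√73 ≈ 63865.0 + 4118.2*I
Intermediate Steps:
l = 2*I*√73 (l = √(-292) = 2*I*√73 ≈ 17.088*I)
(255 - 14)*(l + 265) = (255 - 14)*(2*I*√73 + 265) = 241*(265 + 2*I*√73) = 63865 + 482*I*√73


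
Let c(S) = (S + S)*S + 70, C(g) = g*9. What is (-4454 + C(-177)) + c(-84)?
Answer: 8135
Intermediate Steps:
C(g) = 9*g
c(S) = 70 + 2*S**2 (c(S) = (2*S)*S + 70 = 2*S**2 + 70 = 70 + 2*S**2)
(-4454 + C(-177)) + c(-84) = (-4454 + 9*(-177)) + (70 + 2*(-84)**2) = (-4454 - 1593) + (70 + 2*7056) = -6047 + (70 + 14112) = -6047 + 14182 = 8135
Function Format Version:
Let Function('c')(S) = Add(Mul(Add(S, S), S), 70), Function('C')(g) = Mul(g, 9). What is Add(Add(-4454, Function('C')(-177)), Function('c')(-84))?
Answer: 8135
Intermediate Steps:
Function('C')(g) = Mul(9, g)
Function('c')(S) = Add(70, Mul(2, Pow(S, 2))) (Function('c')(S) = Add(Mul(Mul(2, S), S), 70) = Add(Mul(2, Pow(S, 2)), 70) = Add(70, Mul(2, Pow(S, 2))))
Add(Add(-4454, Function('C')(-177)), Function('c')(-84)) = Add(Add(-4454, Mul(9, -177)), Add(70, Mul(2, Pow(-84, 2)))) = Add(Add(-4454, -1593), Add(70, Mul(2, 7056))) = Add(-6047, Add(70, 14112)) = Add(-6047, 14182) = 8135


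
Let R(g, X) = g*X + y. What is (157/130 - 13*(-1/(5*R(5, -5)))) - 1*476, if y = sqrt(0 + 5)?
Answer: -3827671/8060 - 13*sqrt(5)/3100 ≈ -474.91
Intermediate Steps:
y = sqrt(5) ≈ 2.2361
R(g, X) = sqrt(5) + X*g (R(g, X) = g*X + sqrt(5) = X*g + sqrt(5) = sqrt(5) + X*g)
(157/130 - 13*(-1/(5*R(5, -5)))) - 1*476 = (157/130 - 13*(-1/(5*(sqrt(5) - 5*5)))) - 1*476 = (157*(1/130) - 13*(-1/(5*(sqrt(5) - 25)))) - 476 = (157/130 - 13*(-1/(5*(-25 + sqrt(5))))) - 476 = (157/130 - 13/(125 - 5*sqrt(5))) - 476 = -61723/130 - 13/(125 - 5*sqrt(5))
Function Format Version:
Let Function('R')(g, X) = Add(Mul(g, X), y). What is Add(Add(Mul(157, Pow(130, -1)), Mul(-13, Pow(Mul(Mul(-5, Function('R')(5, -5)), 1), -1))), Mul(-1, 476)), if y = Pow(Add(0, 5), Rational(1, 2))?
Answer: Add(Rational(-3827671, 8060), Mul(Rational(-13, 3100), Pow(5, Rational(1, 2)))) ≈ -474.91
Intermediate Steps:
y = Pow(5, Rational(1, 2)) ≈ 2.2361
Function('R')(g, X) = Add(Pow(5, Rational(1, 2)), Mul(X, g)) (Function('R')(g, X) = Add(Mul(g, X), Pow(5, Rational(1, 2))) = Add(Mul(X, g), Pow(5, Rational(1, 2))) = Add(Pow(5, Rational(1, 2)), Mul(X, g)))
Add(Add(Mul(157, Pow(130, -1)), Mul(-13, Pow(Mul(Mul(-5, Function('R')(5, -5)), 1), -1))), Mul(-1, 476)) = Add(Add(Mul(157, Pow(130, -1)), Mul(-13, Pow(Mul(Mul(-5, Add(Pow(5, Rational(1, 2)), Mul(-5, 5))), 1), -1))), Mul(-1, 476)) = Add(Add(Mul(157, Rational(1, 130)), Mul(-13, Pow(Mul(Mul(-5, Add(Pow(5, Rational(1, 2)), -25)), 1), -1))), -476) = Add(Add(Rational(157, 130), Mul(-13, Pow(Mul(Mul(-5, Add(-25, Pow(5, Rational(1, 2)))), 1), -1))), -476) = Add(Add(Rational(157, 130), Mul(-13, Pow(Mul(Add(125, Mul(-5, Pow(5, Rational(1, 2)))), 1), -1))), -476) = Add(Add(Rational(157, 130), Mul(-13, Pow(Add(125, Mul(-5, Pow(5, Rational(1, 2)))), -1))), -476) = Add(Rational(-61723, 130), Mul(-13, Pow(Add(125, Mul(-5, Pow(5, Rational(1, 2)))), -1)))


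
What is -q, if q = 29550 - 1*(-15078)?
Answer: -44628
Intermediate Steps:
q = 44628 (q = 29550 + 15078 = 44628)
-q = -1*44628 = -44628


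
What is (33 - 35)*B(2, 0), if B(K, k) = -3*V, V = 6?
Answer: 36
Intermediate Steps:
B(K, k) = -18 (B(K, k) = -3*6 = -18)
(33 - 35)*B(2, 0) = (33 - 35)*(-18) = -2*(-18) = 36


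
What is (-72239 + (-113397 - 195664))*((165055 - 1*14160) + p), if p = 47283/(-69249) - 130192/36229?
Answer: -1173529707549258000/20396927 ≈ -5.7535e+10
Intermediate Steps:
p = -3576227205/836274007 (p = 47283*(-1/69249) - 130192*1/36229 = -15761/23083 - 130192/36229 = -3576227205/836274007 ≈ -4.2764)
(-72239 + (-113397 - 195664))*((165055 - 1*14160) + p) = (-72239 + (-113397 - 195664))*((165055 - 1*14160) - 3576227205/836274007) = (-72239 - 309061)*((165055 - 14160) - 3576227205/836274007) = -381300*(150895 - 3576227205/836274007) = -381300*126185990059060/836274007 = -1173529707549258000/20396927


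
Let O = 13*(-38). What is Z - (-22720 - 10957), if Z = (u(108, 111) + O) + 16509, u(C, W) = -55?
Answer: 49637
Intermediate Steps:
O = -494
Z = 15960 (Z = (-55 - 494) + 16509 = -549 + 16509 = 15960)
Z - (-22720 - 10957) = 15960 - (-22720 - 10957) = 15960 - 1*(-33677) = 15960 + 33677 = 49637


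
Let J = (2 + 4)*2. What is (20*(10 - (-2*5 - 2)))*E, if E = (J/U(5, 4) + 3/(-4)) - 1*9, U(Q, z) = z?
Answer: -2970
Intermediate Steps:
J = 12 (J = 6*2 = 12)
E = -27/4 (E = (12/4 + 3/(-4)) - 1*9 = (12*(¼) + 3*(-¼)) - 9 = (3 - ¾) - 9 = 9/4 - 9 = -27/4 ≈ -6.7500)
(20*(10 - (-2*5 - 2)))*E = (20*(10 - (-2*5 - 2)))*(-27/4) = (20*(10 - (-10 - 2)))*(-27/4) = (20*(10 - 1*(-12)))*(-27/4) = (20*(10 + 12))*(-27/4) = (20*22)*(-27/4) = 440*(-27/4) = -2970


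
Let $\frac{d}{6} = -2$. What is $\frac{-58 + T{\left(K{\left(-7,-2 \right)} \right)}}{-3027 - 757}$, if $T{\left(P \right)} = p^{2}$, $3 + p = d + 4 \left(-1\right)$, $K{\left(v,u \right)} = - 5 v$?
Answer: $- \frac{303}{3784} \approx -0.080074$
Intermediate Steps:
$d = -12$ ($d = 6 \left(-2\right) = -12$)
$p = -19$ ($p = -3 + \left(-12 + 4 \left(-1\right)\right) = -3 - 16 = -19$)
$T{\left(P \right)} = 361$ ($T{\left(P \right)} = \left(-19\right)^{2} = 361$)
$\frac{-58 + T{\left(K{\left(-7,-2 \right)} \right)}}{-3027 - 757} = \frac{-58 + 361}{-3027 - 757} = \frac{303}{-3784} = 303 \left(- \frac{1}{3784}\right) = - \frac{303}{3784}$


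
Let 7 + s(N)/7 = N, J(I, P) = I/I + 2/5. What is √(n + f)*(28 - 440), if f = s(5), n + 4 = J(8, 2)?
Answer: -412*I*√415/5 ≈ -1678.6*I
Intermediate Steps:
J(I, P) = 7/5 (J(I, P) = 1 + 2*(⅕) = 1 + ⅖ = 7/5)
n = -13/5 (n = -4 + 7/5 = -13/5 ≈ -2.6000)
s(N) = -49 + 7*N
f = -14 (f = -49 + 7*5 = -49 + 35 = -14)
√(n + f)*(28 - 440) = √(-13/5 - 14)*(28 - 440) = √(-83/5)*(-412) = (I*√415/5)*(-412) = -412*I*√415/5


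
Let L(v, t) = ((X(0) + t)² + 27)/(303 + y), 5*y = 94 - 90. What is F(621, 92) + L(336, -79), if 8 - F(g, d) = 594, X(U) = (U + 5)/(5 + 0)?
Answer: -122797/217 ≈ -565.88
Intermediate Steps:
X(U) = 1 + U/5 (X(U) = (5 + U)/5 = (5 + U)*(⅕) = 1 + U/5)
y = ⅘ (y = (94 - 90)/5 = (⅕)*4 = ⅘ ≈ 0.80000)
L(v, t) = 135/1519 + 5*(1 + t)²/1519 (L(v, t) = (((1 + (⅕)*0) + t)² + 27)/(303 + ⅘) = (((1 + 0) + t)² + 27)/(1519/5) = ((1 + t)² + 27)*(5/1519) = (27 + (1 + t)²)*(5/1519) = 135/1519 + 5*(1 + t)²/1519)
F(g, d) = -586 (F(g, d) = 8 - 1*594 = 8 - 594 = -586)
F(621, 92) + L(336, -79) = -586 + (135/1519 + 5*(1 - 79)²/1519) = -586 + (135/1519 + (5/1519)*(-78)²) = -586 + (135/1519 + (5/1519)*6084) = -586 + (135/1519 + 30420/1519) = -586 + 4365/217 = -122797/217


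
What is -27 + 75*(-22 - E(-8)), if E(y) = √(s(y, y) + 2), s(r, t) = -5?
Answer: -1677 - 75*I*√3 ≈ -1677.0 - 129.9*I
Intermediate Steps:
E(y) = I*√3 (E(y) = √(-5 + 2) = √(-3) = I*√3)
-27 + 75*(-22 - E(-8)) = -27 + 75*(-22 - I*√3) = -27 + (-1650 - 75*I*√3) = -1677 - 75*I*√3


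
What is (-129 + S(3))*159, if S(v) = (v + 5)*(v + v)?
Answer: -12879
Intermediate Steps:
S(v) = 2*v*(5 + v) (S(v) = (5 + v)*(2*v) = 2*v*(5 + v))
(-129 + S(3))*159 = (-129 + 2*3*(5 + 3))*159 = (-129 + 2*3*8)*159 = (-129 + 48)*159 = -81*159 = -12879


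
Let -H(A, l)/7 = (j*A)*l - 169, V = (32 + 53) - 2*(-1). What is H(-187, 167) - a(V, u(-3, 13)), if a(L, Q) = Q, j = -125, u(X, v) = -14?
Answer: -27324178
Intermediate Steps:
V = 87 (V = 85 + 2 = 87)
H(A, l) = 1183 + 875*A*l (H(A, l) = -7*((-125*A)*l - 169) = -7*(-125*A*l - 169) = -7*(-169 - 125*A*l) = 1183 + 875*A*l)
H(-187, 167) - a(V, u(-3, 13)) = (1183 + 875*(-187)*167) - 1*(-14) = (1183 - 27325375) + 14 = -27324192 + 14 = -27324178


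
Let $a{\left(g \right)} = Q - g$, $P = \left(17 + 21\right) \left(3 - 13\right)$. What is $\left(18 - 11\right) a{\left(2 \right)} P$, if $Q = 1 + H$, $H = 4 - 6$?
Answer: $7980$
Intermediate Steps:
$H = -2$ ($H = 4 - 6 = -2$)
$Q = -1$ ($Q = 1 - 2 = -1$)
$P = -380$ ($P = 38 \left(-10\right) = -380$)
$a{\left(g \right)} = -1 - g$
$\left(18 - 11\right) a{\left(2 \right)} P = \left(18 - 11\right) \left(-1 - 2\right) \left(-380\right) = 7 \left(-1 - 2\right) \left(-380\right) = 7 \left(-3\right) \left(-380\right) = \left(-21\right) \left(-380\right) = 7980$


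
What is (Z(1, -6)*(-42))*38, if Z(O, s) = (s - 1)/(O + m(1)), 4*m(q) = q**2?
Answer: 44688/5 ≈ 8937.6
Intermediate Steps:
m(q) = q**2/4
Z(O, s) = (-1 + s)/(1/4 + O) (Z(O, s) = (s - 1)/(O + (1/4)*1**2) = (-1 + s)/(O + (1/4)*1) = (-1 + s)/(O + 1/4) = (-1 + s)/(1/4 + O))
(Z(1, -6)*(-42))*38 = ((4*(-1 - 6)/(1 + 4*1))*(-42))*38 = ((4*(-7)/(1 + 4))*(-42))*38 = ((4*(-7)/5)*(-42))*38 = ((4*(1/5)*(-7))*(-42))*38 = -28/5*(-42)*38 = (1176/5)*38 = 44688/5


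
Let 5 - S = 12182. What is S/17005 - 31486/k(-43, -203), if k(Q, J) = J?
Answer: 76135357/493145 ≈ 154.39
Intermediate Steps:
S = -12177 (S = 5 - 1*12182 = 5 - 12182 = -12177)
S/17005 - 31486/k(-43, -203) = -12177/17005 - 31486/(-203) = -12177*1/17005 - 31486*(-1/203) = -12177/17005 + 4498/29 = 76135357/493145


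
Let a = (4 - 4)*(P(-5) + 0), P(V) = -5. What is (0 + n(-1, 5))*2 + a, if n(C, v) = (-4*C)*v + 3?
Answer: 46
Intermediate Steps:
n(C, v) = 3 - 4*C*v (n(C, v) = -4*C*v + 3 = 3 - 4*C*v)
a = 0 (a = (4 - 4)*(-5 + 0) = 0*(-5) = 0)
(0 + n(-1, 5))*2 + a = (0 + (3 - 4*(-1)*5))*2 + 0 = (0 + (3 + 20))*2 + 0 = (0 + 23)*2 + 0 = 23*2 + 0 = 46 + 0 = 46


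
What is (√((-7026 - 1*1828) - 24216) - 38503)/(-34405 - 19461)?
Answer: 38503/53866 - I*√33070/53866 ≈ 0.71479 - 0.003376*I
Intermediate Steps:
(√((-7026 - 1*1828) - 24216) - 38503)/(-34405 - 19461) = (√((-7026 - 1828) - 24216) - 38503)/(-53866) = (√(-8854 - 24216) - 38503)*(-1/53866) = (√(-33070) - 38503)*(-1/53866) = (I*√33070 - 38503)*(-1/53866) = (-38503 + I*√33070)*(-1/53866) = 38503/53866 - I*√33070/53866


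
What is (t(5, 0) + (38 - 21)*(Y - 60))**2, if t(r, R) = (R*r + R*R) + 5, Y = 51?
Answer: 21904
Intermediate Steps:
t(r, R) = 5 + R**2 + R*r (t(r, R) = (R*r + R**2) + 5 = (R**2 + R*r) + 5 = 5 + R**2 + R*r)
(t(5, 0) + (38 - 21)*(Y - 60))**2 = ((5 + 0**2 + 0*5) + (38 - 21)*(51 - 60))**2 = ((5 + 0 + 0) + 17*(-9))**2 = (5 - 153)**2 = (-148)**2 = 21904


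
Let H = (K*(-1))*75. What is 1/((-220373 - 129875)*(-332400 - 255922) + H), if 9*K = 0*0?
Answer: 1/206058603856 ≈ 4.8530e-12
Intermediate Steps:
K = 0 (K = (0*0)/9 = (⅑)*0 = 0)
H = 0 (H = (0*(-1))*75 = 0*75 = 0)
1/((-220373 - 129875)*(-332400 - 255922) + H) = 1/((-220373 - 129875)*(-332400 - 255922) + 0) = 1/(-350248*(-588322) + 0) = 1/(206058603856 + 0) = 1/206058603856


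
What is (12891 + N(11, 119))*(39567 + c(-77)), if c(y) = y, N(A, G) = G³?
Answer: 67055994500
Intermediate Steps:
(12891 + N(11, 119))*(39567 + c(-77)) = (12891 + 119³)*(39567 - 77) = (12891 + 1685159)*39490 = 1698050*39490 = 67055994500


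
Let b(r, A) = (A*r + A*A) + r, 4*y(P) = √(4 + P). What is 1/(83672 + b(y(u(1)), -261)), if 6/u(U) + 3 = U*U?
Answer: 1/151728 ≈ 6.5907e-6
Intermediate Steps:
u(U) = 6/(-3 + U²) (u(U) = 6/(-3 + U*U) = 6/(-3 + U²))
y(P) = √(4 + P)/4
b(r, A) = r + A² + A*r (b(r, A) = (A*r + A²) + r = (A² + A*r) + r = r + A² + A*r)
1/(83672 + b(y(u(1)), -261)) = 1/(83672 + (√(4 + 6/(-3 + 1²))/4 + (-261)² - 261*√(4 + 6/(-3 + 1²))/4)) = 1/(83672 + (√(4 + 6/(-3 + 1))/4 + 68121 - 261*√(4 + 6/(-3 + 1))/4)) = 1/(83672 + (√(4 + 6/(-2))/4 + 68121 - 261*√(4 + 6/(-2))/4)) = 1/(83672 + (√(4 + 6*(-½))/4 + 68121 - 261*√(4 + 6*(-½))/4)) = 1/(83672 + (√(4 - 3)/4 + 68121 - 261*√(4 - 3)/4)) = 1/(83672 + (√1/4 + 68121 - 261*√1/4)) = 1/(83672 + ((¼)*1 + 68121 - 261/4)) = 1/(83672 + (¼ + 68121 - 261*¼)) = 1/(83672 + (¼ + 68121 - 261/4)) = 1/(83672 + 68056) = 1/151728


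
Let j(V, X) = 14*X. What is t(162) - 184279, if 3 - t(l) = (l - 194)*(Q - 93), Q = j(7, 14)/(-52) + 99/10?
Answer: -12158628/65 ≈ -1.8706e+5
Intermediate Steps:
Q = 797/130 (Q = (14*14)/(-52) + 99/10 = 196*(-1/52) + 99*(⅒) = -49/13 + 99/10 = 797/130 ≈ 6.1308)
t(l) = -1095226/65 + 11293*l/130 (t(l) = 3 - (l - 194)*(797/130 - 93) = 3 - (-194 + l)*(-11293)/130 = 3 - (1095421/65 - 11293*l/130) = 3 + (-1095421/65 + 11293*l/130) = -1095226/65 + 11293*l/130)
t(162) - 184279 = (-1095226/65 + (11293/130)*162) - 184279 = (-1095226/65 + 914733/65) - 184279 = -180493/65 - 184279 = -12158628/65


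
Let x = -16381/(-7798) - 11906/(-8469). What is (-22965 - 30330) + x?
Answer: -3519437484613/66041262 ≈ -53292.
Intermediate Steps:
x = 231573677/66041262 (x = -16381*(-1/7798) - 11906*(-1/8469) = 16381/7798 + 11906/8469 = 231573677/66041262 ≈ 3.5065)
(-22965 - 30330) + x = (-22965 - 30330) + 231573677/66041262 = -53295 + 231573677/66041262 = -3519437484613/66041262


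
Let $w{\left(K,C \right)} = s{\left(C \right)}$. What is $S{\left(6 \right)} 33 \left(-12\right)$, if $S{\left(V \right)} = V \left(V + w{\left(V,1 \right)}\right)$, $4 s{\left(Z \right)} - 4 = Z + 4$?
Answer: $-19602$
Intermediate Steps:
$s{\left(Z \right)} = 2 + \frac{Z}{4}$ ($s{\left(Z \right)} = 1 + \frac{Z + 4}{4} = 1 + \frac{4 + Z}{4} = 1 + \left(1 + \frac{Z}{4}\right) = 2 + \frac{Z}{4}$)
$w{\left(K,C \right)} = 2 + \frac{C}{4}$
$S{\left(V \right)} = V \left(\frac{9}{4} + V\right)$ ($S{\left(V \right)} = V \left(V + \left(2 + \frac{1}{4} \cdot 1\right)\right) = V \left(V + \left(2 + \frac{1}{4}\right)\right) = V \left(V + \frac{9}{4}\right) = V \left(\frac{9}{4} + V\right)$)
$S{\left(6 \right)} 33 \left(-12\right) = \frac{1}{4} \cdot 6 \left(9 + 4 \cdot 6\right) 33 \left(-12\right) = \frac{1}{4} \cdot 6 \left(9 + 24\right) 33 \left(-12\right) = \frac{1}{4} \cdot 6 \cdot 33 \cdot 33 \left(-12\right) = \frac{99}{2} \cdot 33 \left(-12\right) = \frac{3267}{2} \left(-12\right) = -19602$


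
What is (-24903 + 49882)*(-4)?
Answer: -99916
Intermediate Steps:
(-24903 + 49882)*(-4) = 24979*(-4) = -99916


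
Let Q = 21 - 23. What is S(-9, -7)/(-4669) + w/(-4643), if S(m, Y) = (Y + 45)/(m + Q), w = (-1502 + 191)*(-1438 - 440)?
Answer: -126448660388/238459837 ≈ -530.27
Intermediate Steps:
Q = -2
w = 2462058 (w = -1311*(-1878) = 2462058)
S(m, Y) = (45 + Y)/(-2 + m) (S(m, Y) = (Y + 45)/(m - 2) = (45 + Y)/(-2 + m))
S(-9, -7)/(-4669) + w/(-4643) = ((45 - 7)/(-2 - 9))/(-4669) + 2462058/(-4643) = (38/(-11))*(-1/4669) + 2462058*(-1/4643) = -1/11*38*(-1/4669) - 2462058/4643 = -38/11*(-1/4669) - 2462058/4643 = 38/51359 - 2462058/4643 = -126448660388/238459837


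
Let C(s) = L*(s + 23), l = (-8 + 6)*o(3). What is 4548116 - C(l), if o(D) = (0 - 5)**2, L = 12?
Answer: 4548440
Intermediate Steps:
o(D) = 25 (o(D) = (-5)**2 = 25)
l = -50 (l = (-8 + 6)*25 = -2*25 = -50)
C(s) = 276 + 12*s (C(s) = 12*(s + 23) = 12*(23 + s) = 276 + 12*s)
4548116 - C(l) = 4548116 - (276 + 12*(-50)) = 4548116 - (276 - 600) = 4548116 - 1*(-324) = 4548116 + 324 = 4548440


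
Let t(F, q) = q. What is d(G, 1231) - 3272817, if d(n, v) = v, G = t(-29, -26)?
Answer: -3271586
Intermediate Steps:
G = -26
d(G, 1231) - 3272817 = 1231 - 3272817 = -3271586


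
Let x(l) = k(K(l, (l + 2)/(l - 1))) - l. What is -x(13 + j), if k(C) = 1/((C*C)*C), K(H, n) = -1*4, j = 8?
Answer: 1345/64 ≈ 21.016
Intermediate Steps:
K(H, n) = -4
k(C) = C⁻³ (k(C) = 1/(C²*C) = 1/(C³) = C⁻³)
x(l) = -1/64 - l (x(l) = (-4)⁻³ - l = -1/64 - l)
-x(13 + j) = -(-1/64 - (13 + 8)) = -(-1/64 - 1*21) = -(-1/64 - 21) = -1*(-1345/64) = 1345/64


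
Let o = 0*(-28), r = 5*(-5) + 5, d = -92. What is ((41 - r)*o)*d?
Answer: 0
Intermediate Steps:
r = -20 (r = -25 + 5 = -20)
o = 0
((41 - r)*o)*d = ((41 - 1*(-20))*0)*(-92) = ((41 + 20)*0)*(-92) = (61*0)*(-92) = 0*(-92) = 0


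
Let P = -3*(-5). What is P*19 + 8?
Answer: 293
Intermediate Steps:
P = 15
P*19 + 8 = 15*19 + 8 = 285 + 8 = 293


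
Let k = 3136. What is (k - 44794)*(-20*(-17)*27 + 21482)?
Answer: -1277317596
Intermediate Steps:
(k - 44794)*(-20*(-17)*27 + 21482) = (3136 - 44794)*(-20*(-17)*27 + 21482) = -41658*(340*27 + 21482) = -41658*(9180 + 21482) = -41658*30662 = -1277317596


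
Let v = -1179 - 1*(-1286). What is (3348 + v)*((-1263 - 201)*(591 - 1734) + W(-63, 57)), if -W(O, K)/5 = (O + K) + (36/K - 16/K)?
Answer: 329547138670/57 ≈ 5.7815e+9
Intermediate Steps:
v = 107 (v = -1179 + 1286 = 107)
W(O, K) = -100/K - 5*K - 5*O (W(O, K) = -5*((O + K) + (36/K - 16/K)) = -5*((K + O) + 20/K) = -5*(K + O + 20/K) = -100/K - 5*K - 5*O)
(3348 + v)*((-1263 - 201)*(591 - 1734) + W(-63, 57)) = (3348 + 107)*((-1263 - 201)*(591 - 1734) + 5*(-20 - 1*57*(57 - 63))/57) = 3455*(-1464*(-1143) + 5*(1/57)*(-20 - 1*57*(-6))) = 3455*(1673352 + 5*(1/57)*(-20 + 342)) = 3455*(1673352 + 5*(1/57)*322) = 3455*(1673352 + 1610/57) = 3455*(95382674/57) = 329547138670/57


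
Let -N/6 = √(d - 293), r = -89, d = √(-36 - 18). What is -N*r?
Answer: -534*√(-293 + 3*I*√6) ≈ -114.61 - 9141.3*I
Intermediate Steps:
d = 3*I*√6 (d = √(-54) = 3*I*√6 ≈ 7.3485*I)
N = -6*√(-293 + 3*I*√6) (N = -6*√(3*I*√6 - 293) = -6*√(-293 + 3*I*√6) ≈ -1.2878 - 102.71*I)
-N*r = -(-6*√(-293 + 3*I*√6))*(-89) = -534*√(-293 + 3*I*√6)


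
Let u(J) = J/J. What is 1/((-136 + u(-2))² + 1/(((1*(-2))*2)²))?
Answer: 16/291601 ≈ 5.4870e-5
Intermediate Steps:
u(J) = 1
1/((-136 + u(-2))² + 1/(((1*(-2))*2)²)) = 1/((-136 + 1)² + 1/(((1*(-2))*2)²)) = 1/((-135)² + 1/((-2*2)²)) = 1/(18225 + 1/((-4)²)) = 1/(18225 + 1/16) = 1/(291601/16) = 16/291601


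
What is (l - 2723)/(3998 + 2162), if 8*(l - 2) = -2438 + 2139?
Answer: -22067/49280 ≈ -0.44779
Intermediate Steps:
l = -283/8 (l = 2 + (-2438 + 2139)/8 = 2 + (⅛)*(-299) = 2 - 299/8 = -283/8 ≈ -35.375)
(l - 2723)/(3998 + 2162) = (-283/8 - 2723)/(3998 + 2162) = -22067/8/6160 = -22067/8*1/6160 = -22067/49280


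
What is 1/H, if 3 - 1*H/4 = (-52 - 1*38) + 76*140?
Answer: -1/42188 ≈ -2.3703e-5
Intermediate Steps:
H = -42188 (H = 12 - 4*((-52 - 1*38) + 76*140) = 12 - 4*((-52 - 38) + 10640) = 12 - 4*(-90 + 10640) = 12 - 4*10550 = 12 - 42200 = -42188)
1/H = 1/(-42188) = -1/42188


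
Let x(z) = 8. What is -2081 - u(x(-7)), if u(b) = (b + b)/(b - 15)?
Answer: -14551/7 ≈ -2078.7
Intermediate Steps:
u(b) = 2*b/(-15 + b) (u(b) = (2*b)/(-15 + b) = 2*b/(-15 + b))
-2081 - u(x(-7)) = -2081 - 2*8/(-15 + 8) = -2081 - 2*8/(-7) = -2081 - 2*8*(-1)/7 = -2081 - 1*(-16/7) = -2081 + 16/7 = -14551/7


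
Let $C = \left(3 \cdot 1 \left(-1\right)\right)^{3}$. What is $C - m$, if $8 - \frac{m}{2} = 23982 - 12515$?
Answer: $22891$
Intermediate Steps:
$C = -27$ ($C = \left(3 \left(-1\right)\right)^{3} = \left(-3\right)^{3} = -27$)
$m = -22918$ ($m = 16 - 2 \left(23982 - 12515\right) = 16 - 22934 = -22918$)
$C - m = -27 - -22918 = -27 + 22918 = 22891$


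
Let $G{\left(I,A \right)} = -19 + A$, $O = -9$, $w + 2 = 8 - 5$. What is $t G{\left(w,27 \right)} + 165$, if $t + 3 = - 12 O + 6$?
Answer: $1053$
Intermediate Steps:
$w = 1$ ($w = -2 + \left(8 - 5\right) = -2 + 3 = 1$)
$t = 111$ ($t = -3 + \left(\left(-12\right) \left(-9\right) + 6\right) = -3 + \left(108 + 6\right) = -3 + 114 = 111$)
$t G{\left(w,27 \right)} + 165 = 111 \left(-19 + 27\right) + 165 = 111 \cdot 8 + 165 = 888 + 165 = 1053$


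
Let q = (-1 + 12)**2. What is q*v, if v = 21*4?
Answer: 10164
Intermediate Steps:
v = 84
q = 121 (q = 11**2 = 121)
q*v = 121*84 = 10164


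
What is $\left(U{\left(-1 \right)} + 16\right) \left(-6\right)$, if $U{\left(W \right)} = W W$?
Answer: $-102$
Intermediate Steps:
$U{\left(W \right)} = W^{2}$
$\left(U{\left(-1 \right)} + 16\right) \left(-6\right) = \left(\left(-1\right)^{2} + 16\right) \left(-6\right) = \left(1 + 16\right) \left(-6\right) = 17 \left(-6\right) = -102$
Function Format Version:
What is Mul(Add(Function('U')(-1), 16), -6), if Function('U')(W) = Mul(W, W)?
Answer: -102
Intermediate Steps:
Function('U')(W) = Pow(W, 2)
Mul(Add(Function('U')(-1), 16), -6) = Mul(Add(Pow(-1, 2), 16), -6) = Mul(Add(1, 16), -6) = Mul(17, -6) = -102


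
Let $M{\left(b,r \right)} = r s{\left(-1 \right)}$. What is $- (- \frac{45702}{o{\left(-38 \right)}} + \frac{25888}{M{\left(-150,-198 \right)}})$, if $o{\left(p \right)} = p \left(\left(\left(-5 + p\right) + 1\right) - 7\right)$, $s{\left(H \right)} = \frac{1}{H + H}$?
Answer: $- \frac{21839479}{92169} \approx -236.95$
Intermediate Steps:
$s{\left(H \right)} = \frac{1}{2 H}$
$M{\left(b,r \right)} = - \frac{r}{2}$ ($M{\left(b,r \right)} = r \frac{1}{2 \left(-1\right)} = r \frac{1}{2} \left(-1\right) = r \left(- \frac{1}{2}\right) = - \frac{r}{2}$)
$o{\left(p \right)} = p \left(-11 + p\right)$ ($o{\left(p \right)} = p \left(\left(-4 + p\right) - 7\right) = p \left(-11 + p\right)$)
$- (- \frac{45702}{o{\left(-38 \right)}} + \frac{25888}{M{\left(-150,-198 \right)}}) = - (- \frac{45702}{\left(-38\right) \left(-11 - 38\right)} + \frac{25888}{\left(- \frac{1}{2}\right) \left(-198\right)}) = - (- \frac{45702}{\left(-38\right) \left(-49\right)} + \frac{25888}{99}) = - (- \frac{45702}{1862} + 25888 \cdot \frac{1}{99}) = - (\left(-45702\right) \frac{1}{1862} + \frac{25888}{99}) = - (- \frac{22851}{931} + \frac{25888}{99}) = \left(-1\right) \frac{21839479}{92169} = - \frac{21839479}{92169}$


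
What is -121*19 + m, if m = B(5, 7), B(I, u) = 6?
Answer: -2293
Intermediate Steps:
m = 6
-121*19 + m = -121*19 + 6 = -2299 + 6 = -2293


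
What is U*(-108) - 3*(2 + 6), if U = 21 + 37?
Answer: -6288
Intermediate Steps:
U = 58
U*(-108) - 3*(2 + 6) = 58*(-108) - 3*(2 + 6) = -6264 - 3*8 = -6264 - 24 = -6288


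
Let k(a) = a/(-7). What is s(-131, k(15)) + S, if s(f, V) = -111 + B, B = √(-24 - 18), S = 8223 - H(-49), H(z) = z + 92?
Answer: 8069 + I*√42 ≈ 8069.0 + 6.4807*I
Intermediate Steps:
H(z) = 92 + z
S = 8180 (S = 8223 - (92 - 49) = 8223 - 1*43 = 8223 - 43 = 8180)
B = I*√42 (B = √(-42) = I*√42 ≈ 6.4807*I)
k(a) = -a/7 (k(a) = a*(-⅐) = -a/7)
s(f, V) = -111 + I*√42
s(-131, k(15)) + S = (-111 + I*√42) + 8180 = 8069 + I*√42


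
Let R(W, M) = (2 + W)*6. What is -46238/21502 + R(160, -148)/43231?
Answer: -989007517/464776481 ≈ -2.1279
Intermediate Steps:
R(W, M) = 12 + 6*W
-46238/21502 + R(160, -148)/43231 = -46238/21502 + (12 + 6*160)/43231 = -46238*1/21502 + (12 + 960)*(1/43231) = -23119/10751 + 972*(1/43231) = -23119/10751 + 972/43231 = -989007517/464776481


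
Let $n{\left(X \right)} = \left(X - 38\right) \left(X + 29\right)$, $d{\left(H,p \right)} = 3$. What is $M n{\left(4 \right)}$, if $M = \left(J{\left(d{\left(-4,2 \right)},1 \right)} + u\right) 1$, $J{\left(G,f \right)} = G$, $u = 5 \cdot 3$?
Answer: $-20196$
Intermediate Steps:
$u = 15$
$n{\left(X \right)} = \left(-38 + X\right) \left(29 + X\right)$
$M = 18$ ($M = \left(3 + 15\right) 1 = 18 \cdot 1 = 18$)
$M n{\left(4 \right)} = 18 \left(-1102 + 4^{2} - 36\right) = 18 \left(-1102 + 16 - 36\right) = 18 \left(-1122\right) = -20196$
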